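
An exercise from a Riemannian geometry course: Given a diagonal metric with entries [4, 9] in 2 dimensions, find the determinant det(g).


For a diagonal metric, the determinant is the product of diagonal entries.
Diagonal entries: 4, 9
det(g) = 4 * 9 = 36

36


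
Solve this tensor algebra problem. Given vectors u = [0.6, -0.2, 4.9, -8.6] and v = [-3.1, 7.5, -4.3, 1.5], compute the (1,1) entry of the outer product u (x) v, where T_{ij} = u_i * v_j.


The outer product entry T_{ij} = u_i * v_j.
We need i=1, j=1.
u_1 = 0.6, v_1 = -3.1
T_{1,1} = 0.6 * -3.1 = -1.86

-1.86


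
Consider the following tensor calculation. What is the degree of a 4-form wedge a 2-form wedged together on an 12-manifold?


The degree of a wedge product is the sum of the degrees of the individual forms.
Degrees: 4, 2
Total degree = 4 + 2 = 6

6


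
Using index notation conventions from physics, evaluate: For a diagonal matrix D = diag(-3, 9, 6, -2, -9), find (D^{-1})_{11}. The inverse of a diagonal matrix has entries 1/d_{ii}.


For a diagonal matrix, the inverse has entries (D^{-1})_{ii} = 1/d_{ii}.
The diagonal entries are: d_{11} = -3, d_{22} = 9, d_{33} = 6, d_{44} = -2, d_{55} = -9
We need (D^{-1})_{11} = 1/d_{11} = 1/-3 = -1/3

-1/3


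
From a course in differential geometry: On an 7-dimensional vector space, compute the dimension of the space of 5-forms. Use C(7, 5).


The dimension of the space of p-forms on an n-dimensional space is C(n, p).
n = 7, p = 5
C(7, 5) = 7! / (5! * 2!) = 21

21


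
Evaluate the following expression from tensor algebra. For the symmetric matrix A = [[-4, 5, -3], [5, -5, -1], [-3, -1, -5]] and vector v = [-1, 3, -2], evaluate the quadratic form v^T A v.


First compute Av:
(Av)_1 = -4*-1 + 5*3 + -3*-2 = 25
(Av)_2 = 5*-1 + -5*3 + -1*-2 = -18
(Av)_3 = -3*-1 + -1*3 + -5*-2 = 10
Av = [25, -18, 10]
Then v^T (Av) = -1*25 + 3*-18 + -2*10
= -25 + -54 + -20 = -99

-99


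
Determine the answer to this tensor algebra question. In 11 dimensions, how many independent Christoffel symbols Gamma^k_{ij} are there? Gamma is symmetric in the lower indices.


Christoffel symbols Gamma^k_{ij} are symmetric in i,j, so there are d * d(d+1)/2 independent symbols.
d = 11
d(d+1)/2 = 11 * 12 / 2 = 66
Total = 11 * 66 = 726

726


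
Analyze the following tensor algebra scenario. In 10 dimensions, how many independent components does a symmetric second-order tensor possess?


A symmetric rank-2 tensor in d dimensions has d(d+1)/2 independent components.
d = 10
d(d+1)/2 = 10 * 11 / 2 = 110 / 2 = 55

55


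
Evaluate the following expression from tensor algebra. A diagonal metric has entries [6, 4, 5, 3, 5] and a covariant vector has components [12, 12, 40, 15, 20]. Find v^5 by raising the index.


To raise an index with a diagonal metric: v^i = v_i / g_{ii}.
For index 5: v_5 = 20, g_{55} = 5
v^5 = 20 / 5 = 4

4


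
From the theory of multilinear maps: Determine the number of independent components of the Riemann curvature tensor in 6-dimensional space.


The Riemann tensor in d dimensions has d^2(d^2 - 1)/12 independent components.
d = 6, so d^2 = 36
d^2 - 1 = 35
d^2(d^2 - 1) = 36 * 35 = 1260
Divide by 12: 1260 / 12 = 105

105


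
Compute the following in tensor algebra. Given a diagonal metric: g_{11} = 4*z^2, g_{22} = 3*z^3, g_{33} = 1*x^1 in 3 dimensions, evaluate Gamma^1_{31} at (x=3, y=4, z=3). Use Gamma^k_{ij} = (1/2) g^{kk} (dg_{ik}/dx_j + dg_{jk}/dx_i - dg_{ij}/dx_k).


For a diagonal metric, Gamma^k_{ij} = (1/2) g^{kk} (dg_{ik}/dx_j + dg_{jk}/dx_i - dg_{ij}/dx_k).
The metric is diagonal, so g_{ab} = 0 for a != b.
At the given point: g_{11} = 36, g_{22} = 81, g_{33} = 3
g^{11} = 1/36
dg_{31}/dx_1 = 0 (off-diagonal)
dg_{11}/dx_3 = dg_{11}/dx_3 = 24
dg_{31}/dx_1 = 0 (off-diagonal)
Numerator = 0 + 24 - 0 = 24
Gamma^1_{31} = 24 / (2 * 36) = 1/3

1/3


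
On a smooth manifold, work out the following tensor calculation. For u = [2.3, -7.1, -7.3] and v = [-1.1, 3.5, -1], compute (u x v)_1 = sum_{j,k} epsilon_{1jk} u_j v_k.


(u x v)_1 = sum_{j,k} epsilon_{1jk} u_j v_k. Only permutations of (1,2,3) contribute; the two non-zero terms are:
eps_{123} u_2 v_3 = 1 * -7.1 * -1 = 7.1
eps_{132} u_3 v_2 = -1 * -7.3 * 3.5 = 25.55
(u x v)_1 = 32.65

32.65


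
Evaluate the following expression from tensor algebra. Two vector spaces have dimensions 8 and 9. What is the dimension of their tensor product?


The dimension of a tensor product is the product of dimensions.
dim(V) = 8, dim(W) = 9
dim(V (x) W) = 8 * 9 = 72

72


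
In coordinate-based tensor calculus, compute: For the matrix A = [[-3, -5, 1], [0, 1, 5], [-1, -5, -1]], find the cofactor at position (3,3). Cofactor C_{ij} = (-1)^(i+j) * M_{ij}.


To find cofactor C_{33}, delete row 3 and column 3.
The resulting 2x2 submatrix is: [[-3, -5], [0, 1]]
Minor M_{33} = -3*1 - -5*0
  = -3 - 0 = -3
Sign = (-1)^(3+3) = (-1)^6 = 1
Cofactor C_{33} = 1 * -3 = -3

-3


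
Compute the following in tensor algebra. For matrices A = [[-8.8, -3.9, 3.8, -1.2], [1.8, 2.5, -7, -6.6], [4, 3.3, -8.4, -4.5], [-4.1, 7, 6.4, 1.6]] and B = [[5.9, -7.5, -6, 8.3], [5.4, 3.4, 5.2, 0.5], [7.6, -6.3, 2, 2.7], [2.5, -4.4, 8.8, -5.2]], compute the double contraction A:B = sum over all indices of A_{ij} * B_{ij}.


A:B = sum over all i,j of A_{ij} * B_{ij}.
Row 1: -8.8*5.9=-51.92, -3.9*-7.5=29.25, 3.8*-6=-22.8, -1.2*8.3=-9.96 => row sum = -55.43
Row 2: 1.8*5.4=9.72, 2.5*3.4=8.5, -7*5.2=-36.4, -6.6*0.5=-3.3 => row sum = -21.48
Row 3: 4*7.6=30.4, 3.3*-6.3=-20.79, -8.4*2=-16.8, -4.5*2.7=-12.15 => row sum = -19.34
Row 4: -4.1*2.5=-10.25, 7*-4.4=-30.8, 6.4*8.8=56.32, 1.6*-5.2=-8.32 => row sum = 6.95
Total = -55.43 + -21.48 + -19.34 + 6.95 = -89.3

-89.3


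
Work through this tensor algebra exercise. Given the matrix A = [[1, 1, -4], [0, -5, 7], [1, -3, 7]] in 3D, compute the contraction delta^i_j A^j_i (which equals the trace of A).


The contraction (trace) of a rank-2 tensor is the sum of its diagonal elements.
Diagonal entries: A[1,1] = 1, A[2,2] = -5, A[3,3] = 7
Tr(A) = 1 + -5 + 7 = 3

3


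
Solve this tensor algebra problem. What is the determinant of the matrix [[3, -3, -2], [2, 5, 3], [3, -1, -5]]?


Expanding along the first row, det(A) = a11*M_11 - a12*M_12 + a13*M_13, where M_1j is the (1,j) minor.
Minor M_11 = 5*-5 - 3*-1 = -22
Minor M_12 = 2*-5 - 3*3 = -19
Minor M_13 = 2*-1 - 5*3 = -17
det = 3*(-22) - -3*(-19) + -2*(-17)
    = -66 - 57 + 34
    = -89

-89


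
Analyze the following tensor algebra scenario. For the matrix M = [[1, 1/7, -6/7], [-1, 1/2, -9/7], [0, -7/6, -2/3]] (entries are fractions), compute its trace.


The trace is the sum of diagonal entries.
Diagonal: M[1,1] = 1, M[2,2] = 1/2, M[3,3] = -2/3
Tr(M) = 1 + 1/2 + -2/3
Computing step by step:
After adding M[1,1]: 1
After adding M[2,2]: 3/2
After adding M[3,3]: 5/6
Tr(M) = 5/6

5/6


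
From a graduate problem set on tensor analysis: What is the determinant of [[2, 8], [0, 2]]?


For a 2x2 matrix [[a, b], [c, d]], det = a*d - b*c.
a = 2, b = 8, c = 0, d = 2
a*d = 2 * 2 = 4
b*c = 8 * 0 = 0
det = 4 - 0 = 4

4


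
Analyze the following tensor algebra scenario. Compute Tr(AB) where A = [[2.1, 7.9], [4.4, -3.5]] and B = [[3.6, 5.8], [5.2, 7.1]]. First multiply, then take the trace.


Tr(AB) = sum_i (AB)_{ii} where (AB)_{ii} = sum_k A_{ik} B_{ki}.
(AB)_{11} = 2.1*3.6 + 7.9*5.2 = 48.64
(AB)_{22} = 4.4*5.8 + -3.5*7.1 = 0.67
Tr(AB) = 48.64 + 0.67 = 49.31

49.31


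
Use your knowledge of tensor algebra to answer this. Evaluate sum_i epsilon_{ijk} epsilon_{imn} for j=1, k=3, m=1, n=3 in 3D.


Using the identity: epsilon_{ijk} epsilon_{imn} = delta_{jm} delta_{kn} - delta_{jn} delta_{km}.
delta_{11} = 1
delta_{33} = 1
delta_{13} = 0
delta_{31} = 0
Result = 1 * 1 - 0 * 0 = 1 - 0 = 1

1


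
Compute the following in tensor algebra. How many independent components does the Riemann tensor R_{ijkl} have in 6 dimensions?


The Riemann tensor in d dimensions has d^2(d^2 - 1)/12 independent components.
d = 6, so d^2 = 36
d^2 - 1 = 35
d^2(d^2 - 1) = 36 * 35 = 1260
Divide by 12: 1260 / 12 = 105

105


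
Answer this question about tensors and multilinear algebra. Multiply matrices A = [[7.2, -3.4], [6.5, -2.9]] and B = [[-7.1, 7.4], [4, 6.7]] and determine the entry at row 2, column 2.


(AB)_{ij} = sum_k A_{ik} B_{kj}.
For i=2, j=2:
A_{21} * B_{12} = 6.5 * 7.4 = 48.1
A_{22} * B_{22} = -2.9 * 6.7 = -19.43
Sum = 48.1 + -19.43 = 28.67

28.67


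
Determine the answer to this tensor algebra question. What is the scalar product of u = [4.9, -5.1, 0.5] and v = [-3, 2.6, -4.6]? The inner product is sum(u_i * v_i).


The inner product u . v = sum of u_i * v_i.
Term-by-term: 4.9 * -3, -5.1 * 2.6, 0.5 * -4.6
Products: -14.7, -13.26, -2.3
Sum = -14.7 + -13.26 + -2.3 = -30.26

-30.26


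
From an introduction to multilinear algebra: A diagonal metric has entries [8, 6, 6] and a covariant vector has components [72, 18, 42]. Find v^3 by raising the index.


To raise an index with a diagonal metric: v^i = v_i / g_{ii}.
For index 3: v_3 = 42, g_{33} = 6
v^3 = 42 / 6 = 7

7


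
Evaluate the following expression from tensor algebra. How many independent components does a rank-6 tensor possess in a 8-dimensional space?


The number of components of a rank-r tensor in d dimensions is d^r.
Here d = 8 and r = 6.
8^6 = 262144

262144


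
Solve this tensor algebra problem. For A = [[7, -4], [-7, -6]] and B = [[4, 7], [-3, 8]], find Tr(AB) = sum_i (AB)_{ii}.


Tr(AB) = sum_i (AB)_{ii} where (AB)_{ii} = sum_k A_{ik} B_{ki}.
(AB)_{11} = 7*4 + -4*-3 = 40
(AB)_{22} = -7*7 + -6*8 = -97
Tr(AB) = 40 + -97 = -57

-57


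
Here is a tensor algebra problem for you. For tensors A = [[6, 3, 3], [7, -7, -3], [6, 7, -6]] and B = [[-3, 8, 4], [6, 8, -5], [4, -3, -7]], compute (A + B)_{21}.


Tensor addition is component-wise: (A + B)_{ij} = A_{ij} + B_{ij}.
A_{21} = 7
B_{21} = 6
(A + B)_{21} = 7 + 6 = 13

13


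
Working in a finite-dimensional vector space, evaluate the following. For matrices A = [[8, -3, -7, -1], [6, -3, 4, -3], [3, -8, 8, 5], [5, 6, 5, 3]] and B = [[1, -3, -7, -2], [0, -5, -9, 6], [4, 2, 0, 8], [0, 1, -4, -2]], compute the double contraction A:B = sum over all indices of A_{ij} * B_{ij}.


A:B = sum over all i,j of A_{ij} * B_{ij}.
Row 1: 8*1=8, -3*-3=9, -7*-7=49, -1*-2=2 => row sum = 68
Row 2: 6*0=0, -3*-5=15, 4*-9=-36, -3*6=-18 => row sum = -39
Row 3: 3*4=12, -8*2=-16, 8*0=0, 5*8=40 => row sum = 36
Row 4: 5*0=0, 6*1=6, 5*-4=-20, 3*-2=-6 => row sum = -20
Total = 68 + -39 + 36 + -20 = 45

45


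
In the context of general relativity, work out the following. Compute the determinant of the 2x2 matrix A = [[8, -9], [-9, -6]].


For a 2x2 matrix [[a, b], [c, d]], det = a*d - b*c.
a = 8, b = -9, c = -9, d = -6
a*d = 8 * -6 = -48
b*c = -9 * -9 = 81
det = -48 - 81 = -129

-129


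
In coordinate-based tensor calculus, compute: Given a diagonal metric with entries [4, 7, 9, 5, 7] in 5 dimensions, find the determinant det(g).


For a diagonal metric, the determinant is the product of diagonal entries.
Diagonal entries: 4, 7, 9, 5, 7
det(g) = 4 * 7 * 9 * 5 * 7 = 8820

8820


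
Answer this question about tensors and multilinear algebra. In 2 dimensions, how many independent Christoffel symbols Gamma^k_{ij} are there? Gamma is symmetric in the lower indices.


Christoffel symbols Gamma^k_{ij} are symmetric in i,j, so there are d * d(d+1)/2 independent symbols.
d = 2
d(d+1)/2 = 2 * 3 / 2 = 3
Total = 2 * 3 = 6

6


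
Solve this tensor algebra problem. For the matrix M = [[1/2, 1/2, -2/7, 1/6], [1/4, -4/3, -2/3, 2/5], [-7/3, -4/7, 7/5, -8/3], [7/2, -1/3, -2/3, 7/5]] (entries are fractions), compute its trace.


The trace is the sum of diagonal entries.
Diagonal: M[1,1] = 1/2, M[2,2] = -4/3, M[3,3] = 7/5, M[4,4] = 7/5
Tr(M) = 1/2 + -4/3 + 7/5 + 7/5
Computing step by step:
After adding M[1,1]: 1/2
After adding M[2,2]: -5/6
After adding M[3,3]: 17/30
After adding M[4,4]: 59/30
Tr(M) = 59/30

59/30


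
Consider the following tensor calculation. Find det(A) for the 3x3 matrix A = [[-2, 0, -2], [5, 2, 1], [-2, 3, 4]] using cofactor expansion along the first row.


Expanding along the first row, det(A) = a11*M_11 - a12*M_12 + a13*M_13, where M_1j is the (1,j) minor.
Minor M_11 = 2*4 - 1*3 = 5
Minor M_12 = 5*4 - 1*-2 = 22
Minor M_13 = 5*3 - 2*-2 = 19
det = -2*(5) - 0*(22) + -2*(19)
    = -10 - 0 + -38
    = -48

-48


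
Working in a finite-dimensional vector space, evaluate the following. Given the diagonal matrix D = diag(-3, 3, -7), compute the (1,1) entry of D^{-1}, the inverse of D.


For a diagonal matrix, the inverse has entries (D^{-1})_{ii} = 1/d_{ii}.
The diagonal entries are: d_{11} = -3, d_{22} = 3, d_{33} = -7
We need (D^{-1})_{11} = 1/d_{11} = 1/-3 = -1/3

-1/3


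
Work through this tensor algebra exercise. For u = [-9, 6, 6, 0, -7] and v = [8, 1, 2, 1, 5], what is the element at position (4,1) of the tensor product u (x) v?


The outer product entry T_{ij} = u_i * v_j.
We need i=4, j=1.
u_4 = 0, v_1 = 8
T_{4,1} = 0 * 8 = 0

0


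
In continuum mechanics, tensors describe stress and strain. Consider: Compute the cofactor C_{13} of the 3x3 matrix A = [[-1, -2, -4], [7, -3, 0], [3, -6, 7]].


To find cofactor C_{13}, delete row 1 and column 3.
The resulting 2x2 submatrix is: [[7, -3], [3, -6]]
Minor M_{13} = 7*-6 - -3*3
  = -42 - -9 = -33
Sign = (-1)^(1+3) = (-1)^4 = 1
Cofactor C_{13} = 1 * -33 = -33

-33


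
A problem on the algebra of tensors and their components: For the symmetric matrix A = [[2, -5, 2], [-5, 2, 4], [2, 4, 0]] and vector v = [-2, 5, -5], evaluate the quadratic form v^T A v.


First compute Av:
(Av)_1 = 2*-2 + -5*5 + 2*-5 = -39
(Av)_2 = -5*-2 + 2*5 + 4*-5 = 0
(Av)_3 = 2*-2 + 4*5 + 0*-5 = 16
Av = [-39, 0, 16]
Then v^T (Av) = -2*-39 + 5*0 + -5*16
= 78 + 0 + -80 = -2

-2


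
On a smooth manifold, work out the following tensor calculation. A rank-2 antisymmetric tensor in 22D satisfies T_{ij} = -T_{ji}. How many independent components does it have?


An antisymmetric rank-2 tensor satisfies A_{ij} = -A_{ji}, so diagonal entries are zero.
The independent components are the upper-triangular entries: C(n, 2) = n(n-1)/2.
n = 22
C(22, 2) = 22 * 21 / 2 = 462 / 2 = 231

231


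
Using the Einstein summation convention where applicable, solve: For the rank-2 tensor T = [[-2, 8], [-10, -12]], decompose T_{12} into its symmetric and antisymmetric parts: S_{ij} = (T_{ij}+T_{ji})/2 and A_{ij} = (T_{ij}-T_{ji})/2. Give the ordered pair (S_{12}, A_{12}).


T_{12} = 8
T_{21} = -10
S_{12} = (8 + -10)/2 = -2/2 = -1
A_{12} = (8 - -10)/2 = 18/2 = 9
Check: S + A = -1 + 9 = 8 = T_{12}.

(-1, 9)


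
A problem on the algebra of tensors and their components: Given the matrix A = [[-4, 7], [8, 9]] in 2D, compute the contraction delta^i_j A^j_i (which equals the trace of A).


The contraction (trace) of a rank-2 tensor is the sum of its diagonal elements.
Diagonal entries: A[1,1] = -4, A[2,2] = 9
Tr(A) = -4 + 9 = 5

5


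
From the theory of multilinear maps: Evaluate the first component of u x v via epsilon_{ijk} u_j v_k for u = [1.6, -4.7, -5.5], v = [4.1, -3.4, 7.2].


(u x v)_1 = sum_{j,k} epsilon_{1jk} u_j v_k. Only permutations of (1,2,3) contribute; the two non-zero terms are:
eps_{123} u_2 v_3 = 1 * -4.7 * 7.2 = -33.84
eps_{132} u_3 v_2 = -1 * -5.5 * -3.4 = -18.7
(u x v)_1 = -52.54

-52.54


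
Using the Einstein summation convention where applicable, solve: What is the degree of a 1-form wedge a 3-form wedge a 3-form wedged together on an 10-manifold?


The degree of a wedge product is the sum of the degrees of the individual forms.
Degrees: 1, 3, 3
Total degree = 1 + 3 + 3 = 7

7


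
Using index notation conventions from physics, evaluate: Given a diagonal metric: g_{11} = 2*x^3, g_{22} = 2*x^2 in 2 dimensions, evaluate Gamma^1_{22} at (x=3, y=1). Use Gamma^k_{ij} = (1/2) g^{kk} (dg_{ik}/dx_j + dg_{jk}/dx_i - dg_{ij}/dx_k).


For a diagonal metric, Gamma^k_{ij} = (1/2) g^{kk} (dg_{ik}/dx_j + dg_{jk}/dx_i - dg_{ij}/dx_k).
The metric is diagonal, so g_{ab} = 0 for a != b.
At the given point: g_{11} = 54, g_{22} = 18
g^{11} = 1/54
dg_{21}/dx_2 = 0 (off-diagonal)
dg_{21}/dx_2 = 0 (off-diagonal)
dg_{22}/dx_1 = dg_{22}/dx_1 = 12
Numerator = 0 + 0 - 12 = -12
Gamma^1_{22} = -12 / (2 * 54) = -1/9

-1/9


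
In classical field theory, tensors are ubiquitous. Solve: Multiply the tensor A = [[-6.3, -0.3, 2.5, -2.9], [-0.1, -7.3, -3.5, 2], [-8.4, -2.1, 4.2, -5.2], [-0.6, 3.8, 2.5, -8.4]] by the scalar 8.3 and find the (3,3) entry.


Scalar multiplication: (cA)_{ij} = c * A_{ij}.
c = 8.3
A_{33} = 4.2
(cA)_{33} = 8.3 * 4.2 = 34.86

34.86


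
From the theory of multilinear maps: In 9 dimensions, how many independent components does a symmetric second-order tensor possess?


A symmetric rank-2 tensor in d dimensions has d(d+1)/2 independent components.
d = 9
d(d+1)/2 = 9 * 10 / 2 = 90 / 2 = 45

45


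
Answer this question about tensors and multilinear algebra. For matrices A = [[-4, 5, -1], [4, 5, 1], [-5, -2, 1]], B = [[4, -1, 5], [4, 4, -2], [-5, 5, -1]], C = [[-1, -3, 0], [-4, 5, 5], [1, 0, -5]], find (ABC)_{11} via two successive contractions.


(ABC)_{11} = sum_m (AB)_{1m} C_{m1}. First compute row 1 of AB.
(AB)_{11} = -4*4 + 5*4 + -1*-5 = 9
(AB)_{12} = -4*-1 + 5*4 + -1*5 = 19
(AB)_{13} = -4*5 + 5*-2 + -1*-1 = -29
Now contract with column 1 of C:
(AB)_{11} * C_{11} = 9 * -1 = -9
(AB)_{12} * C_{21} = 19 * -4 = -76
(AB)_{13} * C_{31} = -29 * 1 = -29
(ABC)_{11} = -9 + -76 + -29 = -114

-114


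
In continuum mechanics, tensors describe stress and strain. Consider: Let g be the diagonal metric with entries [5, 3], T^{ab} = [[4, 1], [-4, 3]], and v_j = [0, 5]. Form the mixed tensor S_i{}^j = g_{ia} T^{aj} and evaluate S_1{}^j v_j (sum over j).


Step 1: lower the first index. For a diagonal metric, g_{ia} T^{aj} = g_{ii} T^{ij} (no sum on i).
g_{11} = 5
S_1{}^1 = 5 * T^{11} = 5 * 4 = 20
S_1{}^2 = 5 * T^{12} = 5 * 1 = 5
Step 2: contract S_1{}^j with v_j.
S_1{}^1 * v_1 = 20 * 0 = 0
S_1{}^2 * v_2 = 5 * 5 = 25
Result = 0 + 25 = 25

25


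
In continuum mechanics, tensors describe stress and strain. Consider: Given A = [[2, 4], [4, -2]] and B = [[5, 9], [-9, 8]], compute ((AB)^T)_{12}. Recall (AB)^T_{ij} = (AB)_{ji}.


(AB)^T_{ij} = (AB)_{ji} = sum_k A_{jk} B_{ki}.
For i=1, j=2 we need (AB)_{21}:
A_{21} * B_{11} = 4 * 5 = 20
A_{22} * B_{21} = -2 * -9 = 18
Sum = 20 + 18 = 38

38


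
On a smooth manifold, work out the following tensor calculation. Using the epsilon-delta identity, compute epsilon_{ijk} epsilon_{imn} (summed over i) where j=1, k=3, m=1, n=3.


Using the identity: epsilon_{ijk} epsilon_{imn} = delta_{jm} delta_{kn} - delta_{jn} delta_{km}.
delta_{11} = 1
delta_{33} = 1
delta_{13} = 0
delta_{31} = 0
Result = 1 * 1 - 0 * 0 = 1 - 0 = 1

1


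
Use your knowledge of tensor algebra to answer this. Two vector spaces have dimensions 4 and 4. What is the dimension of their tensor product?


The dimension of a tensor product is the product of dimensions.
dim(V) = 4, dim(W) = 4
dim(V (x) W) = 4 * 4 = 16

16


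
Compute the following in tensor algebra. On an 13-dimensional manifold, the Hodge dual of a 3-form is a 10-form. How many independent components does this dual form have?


The Hodge dual of a p-form on an n-dimensional manifold is an (n-p)-form.
n = 13, p = 3, so dual degree = 13 - 3 = 10
The number of components is C(n, n-p) = C(13, 10) = 286

286


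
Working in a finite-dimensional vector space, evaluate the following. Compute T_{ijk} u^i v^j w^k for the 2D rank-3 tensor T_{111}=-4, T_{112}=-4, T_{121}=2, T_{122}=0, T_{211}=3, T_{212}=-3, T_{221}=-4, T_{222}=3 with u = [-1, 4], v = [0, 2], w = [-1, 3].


S = sum over i,j,k of T_{ijk} u_i v_j w_k. Expanding all 8 terms:
T_{111}*u_1*v_1*w_1 = -4*-1*0*-1 = 0  (running total: 0)
T_{112}*u_1*v_1*w_2 = -4*-1*0*3 = 0  (running total: 0)
T_{121}*u_1*v_2*w_1 = 2*-1*2*-1 = 4  (running total: 4)
T_{122}*u_1*v_2*w_2 = 0*-1*2*3 = 0  (running total: 4)
T_{211}*u_2*v_1*w_1 = 3*4*0*-1 = 0  (running total: 4)
T_{212}*u_2*v_1*w_2 = -3*4*0*3 = 0  (running total: 4)
T_{221}*u_2*v_2*w_1 = -4*4*2*-1 = 32  (running total: 36)
T_{222}*u_2*v_2*w_2 = 3*4*2*3 = 72  (running total: 108)
S = 108

108


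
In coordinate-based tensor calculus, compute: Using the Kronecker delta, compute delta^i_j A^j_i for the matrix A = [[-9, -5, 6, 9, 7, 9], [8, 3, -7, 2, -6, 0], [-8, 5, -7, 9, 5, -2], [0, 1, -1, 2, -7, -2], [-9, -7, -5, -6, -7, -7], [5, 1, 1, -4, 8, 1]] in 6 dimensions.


The contraction (trace) of a rank-2 tensor is the sum of its diagonal elements.
Diagonal entries: A[1,1] = -9, A[2,2] = 3, A[3,3] = -7, A[4,4] = 2, A[5,5] = -7, A[6,6] = 1
Tr(A) = -9 + 3 + -7 + 2 + -7 + 1 = -17

-17


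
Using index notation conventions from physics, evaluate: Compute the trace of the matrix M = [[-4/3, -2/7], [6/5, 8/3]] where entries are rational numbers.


The trace is the sum of diagonal entries.
Diagonal: M[1,1] = -4/3, M[2,2] = 8/3
Tr(M) = -4/3 + 8/3
Computing step by step:
After adding M[1,1]: -4/3
After adding M[2,2]: 4/3
Tr(M) = 4/3

4/3


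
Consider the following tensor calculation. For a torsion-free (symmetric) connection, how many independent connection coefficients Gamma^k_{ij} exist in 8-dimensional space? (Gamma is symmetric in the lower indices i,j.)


Christoffel symbols Gamma^k_{ij} are symmetric in i,j, so there are d * d(d+1)/2 independent symbols.
d = 8
d(d+1)/2 = 8 * 9 / 2 = 36
Total = 8 * 36 = 288

288


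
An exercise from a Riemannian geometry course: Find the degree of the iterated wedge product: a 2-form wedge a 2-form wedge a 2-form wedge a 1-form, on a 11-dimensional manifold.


The degree of a wedge product is the sum of the degrees of the individual forms.
Degrees: 2, 2, 2, 1
Total degree = 2 + 2 + 2 + 1 = 7

7


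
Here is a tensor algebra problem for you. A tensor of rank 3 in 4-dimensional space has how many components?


The number of components of a rank-r tensor in d dimensions is d^r.
Here d = 4 and r = 3.
4^3 = 64

64


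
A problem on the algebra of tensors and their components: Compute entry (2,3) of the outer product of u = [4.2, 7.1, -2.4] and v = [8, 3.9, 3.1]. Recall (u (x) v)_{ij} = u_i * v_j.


The outer product entry T_{ij} = u_i * v_j.
We need i=2, j=3.
u_2 = 7.1, v_3 = 3.1
T_{2,3} = 7.1 * 3.1 = 22.01

22.01


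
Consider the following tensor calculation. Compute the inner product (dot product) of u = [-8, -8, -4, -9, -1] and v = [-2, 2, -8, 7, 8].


The inner product u . v = sum of u_i * v_i.
Term-by-term: -8 * -2, -8 * 2, -4 * -8, -9 * 7, -1 * 8
Products: 16, -16, 32, -63, -8
Sum = 16 + -16 + 32 + -63 + -8 = -39

-39


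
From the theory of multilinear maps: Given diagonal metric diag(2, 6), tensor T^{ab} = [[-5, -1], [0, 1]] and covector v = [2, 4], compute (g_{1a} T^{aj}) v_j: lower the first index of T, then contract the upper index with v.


Step 1: lower the first index. For a diagonal metric, g_{ia} T^{aj} = g_{ii} T^{ij} (no sum on i).
g_{11} = 2
S_1{}^1 = 2 * T^{11} = 2 * -5 = -10
S_1{}^2 = 2 * T^{12} = 2 * -1 = -2
Step 2: contract S_1{}^j with v_j.
S_1{}^1 * v_1 = -10 * 2 = -20
S_1{}^2 * v_2 = -2 * 4 = -8
Result = -20 + -8 = -28

-28


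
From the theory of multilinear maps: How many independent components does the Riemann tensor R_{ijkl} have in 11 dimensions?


The Riemann tensor in d dimensions has d^2(d^2 - 1)/12 independent components.
d = 11, so d^2 = 121
d^2 - 1 = 120
d^2(d^2 - 1) = 121 * 120 = 14520
Divide by 12: 14520 / 12 = 1210

1210


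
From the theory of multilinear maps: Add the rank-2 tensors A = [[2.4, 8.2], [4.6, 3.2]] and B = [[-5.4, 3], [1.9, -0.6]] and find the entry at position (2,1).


Tensor addition is component-wise: (A + B)_{ij} = A_{ij} + B_{ij}.
A_{21} = 4.6
B_{21} = 1.9
(A + B)_{21} = 4.6 + 1.9 = 6.5

6.5


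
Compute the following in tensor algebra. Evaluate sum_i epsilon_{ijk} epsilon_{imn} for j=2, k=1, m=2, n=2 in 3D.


Using the identity: epsilon_{ijk} epsilon_{imn} = delta_{jm} delta_{kn} - delta_{jn} delta_{km}.
delta_{22} = 1
delta_{12} = 0
delta_{22} = 1
delta_{12} = 0
Result = 1 * 0 - 1 * 0 = 0 - 0 = 0

0


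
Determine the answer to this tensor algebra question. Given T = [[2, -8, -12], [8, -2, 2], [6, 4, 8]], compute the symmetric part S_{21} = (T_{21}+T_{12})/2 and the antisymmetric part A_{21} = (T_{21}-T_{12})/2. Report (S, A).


T_{21} = 8
T_{12} = -8
S_{21} = (8 + -8)/2 = 0/2 = 0
A_{21} = (8 - -8)/2 = 16/2 = 8
Check: S + A = 0 + 8 = 8 = T_{21}.

(0, 8)


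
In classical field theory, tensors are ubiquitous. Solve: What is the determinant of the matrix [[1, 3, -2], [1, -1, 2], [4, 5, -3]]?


Expanding along the first row, det(A) = a11*M_11 - a12*M_12 + a13*M_13, where M_1j is the (1,j) minor.
Minor M_11 = -1*-3 - 2*5 = -7
Minor M_12 = 1*-3 - 2*4 = -11
Minor M_13 = 1*5 - -1*4 = 9
det = 1*(-7) - 3*(-11) + -2*(9)
    = -7 - -33 + -18
    = 8

8


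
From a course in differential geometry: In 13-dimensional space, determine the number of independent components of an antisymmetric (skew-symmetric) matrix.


An antisymmetric rank-2 tensor satisfies A_{ij} = -A_{ji}, so diagonal entries are zero.
The independent components are the upper-triangular entries: C(n, 2) = n(n-1)/2.
n = 13
C(13, 2) = 13 * 12 / 2 = 156 / 2 = 78

78


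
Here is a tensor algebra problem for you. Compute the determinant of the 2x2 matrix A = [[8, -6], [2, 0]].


For a 2x2 matrix [[a, b], [c, d]], det = a*d - b*c.
a = 8, b = -6, c = 2, d = 0
a*d = 8 * 0 = 0
b*c = -6 * 2 = -12
det = 0 - -12 = 12

12


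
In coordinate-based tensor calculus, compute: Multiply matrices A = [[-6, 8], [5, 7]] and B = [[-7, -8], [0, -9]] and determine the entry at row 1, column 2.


(AB)_{ij} = sum_k A_{ik} B_{kj}.
For i=1, j=2:
A_{11} * B_{12} = -6 * -8 = 48
A_{12} * B_{22} = 8 * -9 = -72
Sum = 48 + -72 = -24

-24


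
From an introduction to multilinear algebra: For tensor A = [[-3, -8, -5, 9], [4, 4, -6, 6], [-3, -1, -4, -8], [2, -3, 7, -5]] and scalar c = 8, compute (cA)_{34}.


Scalar multiplication: (cA)_{ij} = c * A_{ij}.
c = 8
A_{34} = -8
(cA)_{34} = 8 * -8 = -64

-64


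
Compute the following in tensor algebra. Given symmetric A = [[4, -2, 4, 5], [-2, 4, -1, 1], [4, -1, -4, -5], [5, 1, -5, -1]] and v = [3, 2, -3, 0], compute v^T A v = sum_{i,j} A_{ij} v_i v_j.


First compute Av:
(Av)_1 = 4*3 + -2*2 + 4*-3 + 5*0 = -4
(Av)_2 = -2*3 + 4*2 + -1*-3 + 1*0 = 5
(Av)_3 = 4*3 + -1*2 + -4*-3 + -5*0 = 22
(Av)_4 = 5*3 + 1*2 + -5*-3 + -1*0 = 32
Av = [-4, 5, 22, 32]
Then v^T (Av) = 3*-4 + 2*5 + -3*22 + 0*32
= -12 + 10 + -66 + 0 = -68

-68


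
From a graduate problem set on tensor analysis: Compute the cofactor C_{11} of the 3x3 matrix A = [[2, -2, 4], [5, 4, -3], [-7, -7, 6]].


To find cofactor C_{11}, delete row 1 and column 1.
The resulting 2x2 submatrix is: [[4, -3], [-7, 6]]
Minor M_{11} = 4*6 - -3*-7
  = 24 - 21 = 3
Sign = (-1)^(1+1) = (-1)^2 = 1
Cofactor C_{11} = 1 * 3 = 3

3


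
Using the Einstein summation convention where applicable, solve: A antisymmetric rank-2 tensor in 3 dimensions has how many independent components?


A antisymmetric rank-2 tensor in d dimensions has d(d-1)/2 independent components.
d = 3
d(d-1)/2 = 3 * 2 / 2 = 6 / 2 = 3

3


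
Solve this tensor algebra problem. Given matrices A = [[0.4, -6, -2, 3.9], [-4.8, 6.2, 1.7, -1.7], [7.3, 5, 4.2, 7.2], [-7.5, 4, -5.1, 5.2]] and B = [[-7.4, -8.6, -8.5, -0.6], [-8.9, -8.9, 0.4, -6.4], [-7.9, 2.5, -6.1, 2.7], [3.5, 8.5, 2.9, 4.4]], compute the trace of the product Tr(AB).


Tr(AB) = sum_i (AB)_{ii} where (AB)_{ii} = sum_k A_{ik} B_{ki}.
(AB)_{11} = 0.4*-7.4 + -6*-8.9 + -2*-7.9 + 3.9*3.5 = 79.89
(AB)_{22} = -4.8*-8.6 + 6.2*-8.9 + 1.7*2.5 + -1.7*8.5 = -24.1
(AB)_{33} = 7.3*-8.5 + 5*0.4 + 4.2*-6.1 + 7.2*2.9 = -64.79
(AB)_{44} = -7.5*-0.6 + 4*-6.4 + -5.1*2.7 + 5.2*4.4 = -11.99
Tr(AB) = 79.89 + -24.1 + -64.79 + -11.99 = -20.99

-20.99


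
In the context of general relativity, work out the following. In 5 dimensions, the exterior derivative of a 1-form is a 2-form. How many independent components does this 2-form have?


The exterior derivative of a p-form is a (p+1)-form.
Its number of independent components is C(n, p+1).
n = 5, p+1 = 2
C(5, 2) = 10

10


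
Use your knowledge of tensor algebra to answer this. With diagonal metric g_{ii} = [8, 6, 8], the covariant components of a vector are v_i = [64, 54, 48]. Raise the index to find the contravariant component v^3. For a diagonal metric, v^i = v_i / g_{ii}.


To raise an index with a diagonal metric: v^i = v_i / g_{ii}.
For index 3: v_3 = 48, g_{33} = 8
v^3 = 48 / 8 = 6

6


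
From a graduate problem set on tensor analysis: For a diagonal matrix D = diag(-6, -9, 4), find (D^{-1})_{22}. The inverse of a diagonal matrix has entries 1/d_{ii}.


For a diagonal matrix, the inverse has entries (D^{-1})_{ii} = 1/d_{ii}.
The diagonal entries are: d_{11} = -6, d_{22} = -9, d_{33} = 4
We need (D^{-1})_{22} = 1/d_{22} = 1/-9 = -1/9

-1/9


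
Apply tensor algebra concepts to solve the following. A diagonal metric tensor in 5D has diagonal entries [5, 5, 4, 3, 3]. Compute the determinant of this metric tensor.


For a diagonal metric, the determinant is the product of diagonal entries.
Diagonal entries: 5, 5, 4, 3, 3
det(g) = 5 * 5 * 4 * 3 * 3 = 900

900


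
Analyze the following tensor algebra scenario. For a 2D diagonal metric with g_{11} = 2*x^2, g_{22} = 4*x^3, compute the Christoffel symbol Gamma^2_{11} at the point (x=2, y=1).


For a diagonal metric, Gamma^k_{ij} = (1/2) g^{kk} (dg_{ik}/dx_j + dg_{jk}/dx_i - dg_{ij}/dx_k).
The metric is diagonal, so g_{ab} = 0 for a != b.
At the given point: g_{11} = 8, g_{22} = 32
g^{22} = 1/32
dg_{12}/dx_1 = 0 (off-diagonal)
dg_{12}/dx_1 = 0 (off-diagonal)
dg_{11}/dx_2 = dg_{11}/dx_2 = 0
Numerator = 0 + 0 - 0 = 0
Gamma^2_{11} = 0 / (2 * 32) = 0

0


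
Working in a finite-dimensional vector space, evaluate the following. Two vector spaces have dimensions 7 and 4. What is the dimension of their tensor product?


The dimension of a tensor product is the product of dimensions.
dim(V) = 7, dim(W) = 4
dim(V (x) W) = 7 * 4 = 28

28


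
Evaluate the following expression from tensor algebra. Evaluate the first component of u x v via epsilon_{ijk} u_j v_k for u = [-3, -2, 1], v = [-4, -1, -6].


(u x v)_1 = sum_{j,k} epsilon_{1jk} u_j v_k. Only permutations of (1,2,3) contribute; the two non-zero terms are:
eps_{123} u_2 v_3 = 1 * -2 * -6 = 12
eps_{132} u_3 v_2 = -1 * 1 * -1 = 1
(u x v)_1 = 13

13


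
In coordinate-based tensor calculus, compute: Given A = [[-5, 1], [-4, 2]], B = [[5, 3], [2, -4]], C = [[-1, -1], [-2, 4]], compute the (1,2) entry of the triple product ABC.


(ABC)_{12} = sum_m (AB)_{1m} C_{m2}. First compute row 1 of AB.
(AB)_{11} = -5*5 + 1*2 = -23
(AB)_{12} = -5*3 + 1*-4 = -19
Now contract with column 2 of C:
(AB)_{11} * C_{12} = -23 * -1 = 23
(AB)_{12} * C_{22} = -19 * 4 = -76
(ABC)_{12} = 23 + -76 = -53

-53


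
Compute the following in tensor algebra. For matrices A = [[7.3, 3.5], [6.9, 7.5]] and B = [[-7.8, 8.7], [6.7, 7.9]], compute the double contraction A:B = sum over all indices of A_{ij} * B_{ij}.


A:B = sum over all i,j of A_{ij} * B_{ij}.
Row 1: 7.3*-7.8=-56.94, 3.5*8.7=30.45 => row sum = -26.49
Row 2: 6.9*6.7=46.23, 7.5*7.9=59.25 => row sum = 105.48
Total = -26.49 + 105.48 = 78.99

78.99


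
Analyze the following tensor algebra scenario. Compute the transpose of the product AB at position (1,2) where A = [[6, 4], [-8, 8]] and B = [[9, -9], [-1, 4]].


(AB)^T_{ij} = (AB)_{ji} = sum_k A_{jk} B_{ki}.
For i=1, j=2 we need (AB)_{21}:
A_{21} * B_{11} = -8 * 9 = -72
A_{22} * B_{21} = 8 * -1 = -8
Sum = -72 + -8 = -80

-80


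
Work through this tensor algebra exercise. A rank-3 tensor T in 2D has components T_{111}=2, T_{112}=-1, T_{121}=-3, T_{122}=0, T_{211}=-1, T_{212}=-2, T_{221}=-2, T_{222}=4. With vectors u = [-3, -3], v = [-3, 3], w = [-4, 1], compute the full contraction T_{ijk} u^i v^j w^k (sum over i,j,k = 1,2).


S = sum over i,j,k of T_{ijk} u_i v_j w_k. Expanding all 8 terms:
T_{111}*u_1*v_1*w_1 = 2*-3*-3*-4 = -72  (running total: -72)
T_{112}*u_1*v_1*w_2 = -1*-3*-3*1 = -9  (running total: -81)
T_{121}*u_1*v_2*w_1 = -3*-3*3*-4 = -108  (running total: -189)
T_{122}*u_1*v_2*w_2 = 0*-3*3*1 = 0  (running total: -189)
T_{211}*u_2*v_1*w_1 = -1*-3*-3*-4 = 36  (running total: -153)
T_{212}*u_2*v_1*w_2 = -2*-3*-3*1 = -18  (running total: -171)
T_{221}*u_2*v_2*w_1 = -2*-3*3*-4 = -72  (running total: -243)
T_{222}*u_2*v_2*w_2 = 4*-3*3*1 = -36  (running total: -279)
S = -279

-279


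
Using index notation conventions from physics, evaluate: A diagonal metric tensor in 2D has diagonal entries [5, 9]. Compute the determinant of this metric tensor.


For a diagonal metric, the determinant is the product of diagonal entries.
Diagonal entries: 5, 9
det(g) = 5 * 9 = 45

45


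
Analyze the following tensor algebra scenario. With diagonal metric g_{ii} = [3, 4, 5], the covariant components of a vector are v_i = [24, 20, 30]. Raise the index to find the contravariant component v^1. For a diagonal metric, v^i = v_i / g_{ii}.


To raise an index with a diagonal metric: v^i = v_i / g_{ii}.
For index 1: v_1 = 24, g_{11} = 3
v^1 = 24 / 3 = 8

8


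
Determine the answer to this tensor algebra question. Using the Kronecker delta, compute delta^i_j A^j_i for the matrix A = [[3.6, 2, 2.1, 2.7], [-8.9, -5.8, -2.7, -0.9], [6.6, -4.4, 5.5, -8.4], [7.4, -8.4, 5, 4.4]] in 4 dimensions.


The contraction (trace) of a rank-2 tensor is the sum of its diagonal elements.
Diagonal entries: A[1,1] = 3.6, A[2,2] = -5.8, A[3,3] = 5.5, A[4,4] = 4.4
Tr(A) = 3.6 + -5.8 + 5.5 + 4.4 = 7.7

7.7


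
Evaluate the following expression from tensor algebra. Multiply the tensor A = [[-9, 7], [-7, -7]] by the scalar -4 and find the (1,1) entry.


Scalar multiplication: (cA)_{ij} = c * A_{ij}.
c = -4
A_{11} = -9
(cA)_{11} = -4 * -9 = 36

36


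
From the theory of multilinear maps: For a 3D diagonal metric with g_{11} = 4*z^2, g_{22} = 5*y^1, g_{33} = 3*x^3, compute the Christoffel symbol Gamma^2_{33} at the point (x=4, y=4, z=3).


For a diagonal metric, Gamma^k_{ij} = (1/2) g^{kk} (dg_{ik}/dx_j + dg_{jk}/dx_i - dg_{ij}/dx_k).
The metric is diagonal, so g_{ab} = 0 for a != b.
At the given point: g_{11} = 36, g_{22} = 20, g_{33} = 192
g^{22} = 1/20
dg_{32}/dx_3 = 0 (off-diagonal)
dg_{32}/dx_3 = 0 (off-diagonal)
dg_{33}/dx_2 = dg_{33}/dx_2 = 0
Numerator = 0 + 0 - 0 = 0
Gamma^2_{33} = 0 / (2 * 20) = 0

0


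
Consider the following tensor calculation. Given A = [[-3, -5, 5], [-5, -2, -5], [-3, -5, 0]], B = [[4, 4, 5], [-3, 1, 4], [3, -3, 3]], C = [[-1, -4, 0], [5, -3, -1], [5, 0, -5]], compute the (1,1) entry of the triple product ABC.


(ABC)_{11} = sum_m (AB)_{1m} C_{m1}. First compute row 1 of AB.
(AB)_{11} = -3*4 + -5*-3 + 5*3 = 18
(AB)_{12} = -3*4 + -5*1 + 5*-3 = -32
(AB)_{13} = -3*5 + -5*4 + 5*3 = -20
Now contract with column 1 of C:
(AB)_{11} * C_{11} = 18 * -1 = -18
(AB)_{12} * C_{21} = -32 * 5 = -160
(AB)_{13} * C_{31} = -20 * 5 = -100
(ABC)_{11} = -18 + -160 + -100 = -278

-278


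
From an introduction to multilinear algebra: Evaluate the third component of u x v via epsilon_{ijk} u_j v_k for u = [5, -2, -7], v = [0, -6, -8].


(u x v)_3 = sum_{j,k} epsilon_{3jk} u_j v_k. Only permutations of (1,2,3) contribute; the two non-zero terms are:
eps_{312} u_1 v_2 = 1 * 5 * -6 = -30
eps_{321} u_2 v_1 = -1 * -2 * 0 = 0
(u x v)_3 = -30

-30


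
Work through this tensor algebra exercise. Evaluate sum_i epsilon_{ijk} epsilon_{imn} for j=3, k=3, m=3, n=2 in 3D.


Using the identity: epsilon_{ijk} epsilon_{imn} = delta_{jm} delta_{kn} - delta_{jn} delta_{km}.
delta_{33} = 1
delta_{32} = 0
delta_{32} = 0
delta_{33} = 1
Result = 1 * 0 - 0 * 1 = 0 - 0 = 0

0


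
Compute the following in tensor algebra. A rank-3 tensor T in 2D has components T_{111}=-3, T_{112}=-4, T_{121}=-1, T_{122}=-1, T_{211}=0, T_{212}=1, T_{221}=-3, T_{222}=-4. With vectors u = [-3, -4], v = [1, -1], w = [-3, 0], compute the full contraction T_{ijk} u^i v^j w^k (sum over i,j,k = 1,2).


S = sum over i,j,k of T_{ijk} u_i v_j w_k. Expanding all 8 terms:
T_{111}*u_1*v_1*w_1 = -3*-3*1*-3 = -27  (running total: -27)
T_{112}*u_1*v_1*w_2 = -4*-3*1*0 = 0  (running total: -27)
T_{121}*u_1*v_2*w_1 = -1*-3*-1*-3 = 9  (running total: -18)
T_{122}*u_1*v_2*w_2 = -1*-3*-1*0 = 0  (running total: -18)
T_{211}*u_2*v_1*w_1 = 0*-4*1*-3 = 0  (running total: -18)
T_{212}*u_2*v_1*w_2 = 1*-4*1*0 = 0  (running total: -18)
T_{221}*u_2*v_2*w_1 = -3*-4*-1*-3 = 36  (running total: 18)
T_{222}*u_2*v_2*w_2 = -4*-4*-1*0 = 0  (running total: 18)
S = 18

18


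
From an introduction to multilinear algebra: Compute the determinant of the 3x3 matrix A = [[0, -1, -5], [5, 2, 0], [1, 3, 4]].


Expanding along the first row, det(A) = a11*M_11 - a12*M_12 + a13*M_13, where M_1j is the (1,j) minor.
Minor M_11 = 2*4 - 0*3 = 8
Minor M_12 = 5*4 - 0*1 = 20
Minor M_13 = 5*3 - 2*1 = 13
det = 0*(8) - -1*(20) + -5*(13)
    = 0 - -20 + -65
    = -45

-45


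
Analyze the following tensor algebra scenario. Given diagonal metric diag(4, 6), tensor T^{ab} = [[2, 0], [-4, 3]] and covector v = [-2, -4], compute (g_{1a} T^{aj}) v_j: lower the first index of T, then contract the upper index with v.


Step 1: lower the first index. For a diagonal metric, g_{ia} T^{aj} = g_{ii} T^{ij} (no sum on i).
g_{11} = 4
S_1{}^1 = 4 * T^{11} = 4 * 2 = 8
S_1{}^2 = 4 * T^{12} = 4 * 0 = 0
Step 2: contract S_1{}^j with v_j.
S_1{}^1 * v_1 = 8 * -2 = -16
S_1{}^2 * v_2 = 0 * -4 = 0
Result = -16 + 0 = -16

-16


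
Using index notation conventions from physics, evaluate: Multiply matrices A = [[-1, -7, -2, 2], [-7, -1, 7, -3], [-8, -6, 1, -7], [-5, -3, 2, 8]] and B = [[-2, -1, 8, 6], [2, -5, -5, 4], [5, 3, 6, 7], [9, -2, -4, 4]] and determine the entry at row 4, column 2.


(AB)_{ij} = sum_k A_{ik} B_{kj}.
For i=4, j=2:
A_{41} * B_{12} = -5 * -1 = 5
A_{42} * B_{22} = -3 * -5 = 15
A_{43} * B_{32} = 2 * 3 = 6
A_{44} * B_{42} = 8 * -2 = -16
Sum = 5 + 15 + 6 + -16 = 10

10


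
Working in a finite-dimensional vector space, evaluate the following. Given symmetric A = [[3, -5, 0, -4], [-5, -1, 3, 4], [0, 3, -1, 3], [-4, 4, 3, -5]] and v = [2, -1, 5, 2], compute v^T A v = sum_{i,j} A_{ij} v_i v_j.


First compute Av:
(Av)_1 = 3*2 + -5*-1 + 0*5 + -4*2 = 3
(Av)_2 = -5*2 + -1*-1 + 3*5 + 4*2 = 14
(Av)_3 = 0*2 + 3*-1 + -1*5 + 3*2 = -2
(Av)_4 = -4*2 + 4*-1 + 3*5 + -5*2 = -7
Av = [3, 14, -2, -7]
Then v^T (Av) = 2*3 + -1*14 + 5*-2 + 2*-7
= 6 + -14 + -10 + -14 = -32

-32


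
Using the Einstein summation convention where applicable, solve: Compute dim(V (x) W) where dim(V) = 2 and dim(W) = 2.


The dimension of a tensor product is the product of dimensions.
dim(V) = 2, dim(W) = 2
dim(V (x) W) = 2 * 2 = 4

4


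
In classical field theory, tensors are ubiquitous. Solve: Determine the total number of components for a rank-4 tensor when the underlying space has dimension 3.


The number of components of a rank-r tensor in d dimensions is d^r.
Here d = 3 and r = 4.
3^4 = 81

81


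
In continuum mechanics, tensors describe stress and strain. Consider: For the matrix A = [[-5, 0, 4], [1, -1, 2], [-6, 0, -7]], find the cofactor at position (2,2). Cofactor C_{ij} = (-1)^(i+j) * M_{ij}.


To find cofactor C_{22}, delete row 2 and column 2.
The resulting 2x2 submatrix is: [[-5, 4], [-6, -7]]
Minor M_{22} = -5*-7 - 4*-6
  = 35 - -24 = 59
Sign = (-1)^(2+2) = (-1)^4 = 1
Cofactor C_{22} = 1 * 59 = 59

59


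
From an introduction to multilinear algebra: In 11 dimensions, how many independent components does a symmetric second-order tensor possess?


A symmetric rank-2 tensor in d dimensions has d(d+1)/2 independent components.
d = 11
d(d+1)/2 = 11 * 12 / 2 = 132 / 2 = 66

66


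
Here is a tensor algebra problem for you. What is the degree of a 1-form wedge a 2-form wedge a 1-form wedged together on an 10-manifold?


The degree of a wedge product is the sum of the degrees of the individual forms.
Degrees: 1, 2, 1
Total degree = 1 + 2 + 1 = 4

4
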